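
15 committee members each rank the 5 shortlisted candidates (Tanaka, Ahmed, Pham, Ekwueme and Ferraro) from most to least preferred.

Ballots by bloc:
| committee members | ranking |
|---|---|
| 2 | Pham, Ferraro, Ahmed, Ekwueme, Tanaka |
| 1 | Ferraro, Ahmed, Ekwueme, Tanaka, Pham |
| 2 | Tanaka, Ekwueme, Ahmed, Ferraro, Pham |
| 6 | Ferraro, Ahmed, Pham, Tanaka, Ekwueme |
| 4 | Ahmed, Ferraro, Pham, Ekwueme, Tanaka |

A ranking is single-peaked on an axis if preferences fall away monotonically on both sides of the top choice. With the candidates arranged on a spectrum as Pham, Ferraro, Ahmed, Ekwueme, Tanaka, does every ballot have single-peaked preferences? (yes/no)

Axis positions: Pham=1, Ferraro=2, Ahmed=3, Ekwueme=4, Tanaka=5.
Bloc 1 (peak Pham at position 1): ranking walks positions 1-2-3-4-5, expanding outward from the peak — single-peaked.
Bloc 2 (peak Ferraro at position 2): ranking walks positions 2-3-4-5-1, expanding outward from the peak — single-peaked.
Bloc 3 (peak Tanaka at position 5): ranking walks positions 5-4-3-2-1, expanding outward from the peak — single-peaked.
Bloc 4: ranking walks positions 2-3-1-5-4; Tanaka is ranked above Ekwueme even though Ekwueme lies between Tanaka and the peak Ferraro on the axis — preferences dip and rise again. Not single-peaked.
Bloc 5 (peak Ahmed at position 3): ranking walks positions 3-2-1-4-5, expanding outward from the peak — single-peaked.
Bloc 4 violates single-peakedness, so the profile is not single-peaked on this axis.

no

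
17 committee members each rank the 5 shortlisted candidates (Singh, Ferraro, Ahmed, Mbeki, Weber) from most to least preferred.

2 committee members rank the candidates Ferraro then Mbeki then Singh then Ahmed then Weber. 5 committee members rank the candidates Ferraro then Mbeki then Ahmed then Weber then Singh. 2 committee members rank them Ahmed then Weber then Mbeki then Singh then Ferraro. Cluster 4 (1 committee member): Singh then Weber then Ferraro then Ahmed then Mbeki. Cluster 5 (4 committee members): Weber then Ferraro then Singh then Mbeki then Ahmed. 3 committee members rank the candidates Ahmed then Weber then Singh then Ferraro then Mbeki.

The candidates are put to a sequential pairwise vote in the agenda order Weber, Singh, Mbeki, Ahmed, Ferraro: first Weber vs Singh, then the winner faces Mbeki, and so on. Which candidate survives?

Ferraro

Round 1: Weber vs Singh — 14–3, Weber advances.
Round 2: Weber vs Mbeki — 10–7, Weber advances.
Round 3: Weber vs Ahmed — 5–12, Ahmed advances.
Round 4: Ahmed vs Ferraro — 5–12, Ferraro advances.
The agenda winner is Ferraro.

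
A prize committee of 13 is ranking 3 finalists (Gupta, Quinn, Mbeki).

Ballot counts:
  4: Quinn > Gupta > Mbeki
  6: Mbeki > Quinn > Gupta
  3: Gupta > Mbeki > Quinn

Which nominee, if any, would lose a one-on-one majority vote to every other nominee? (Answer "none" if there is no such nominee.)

Head-to-head results (13 jurors):
Gupta vs Quinn: Quinn wins 10–3.
Gupta–Mbeki: Gupta 7–6.
Quinn vs Mbeki: Quinn is ranked higher on 4 ballots, Mbeki on 9. Mbeki wins 9–4.
No nominee is winless: Gupta beats Mbeki; Quinn beats Gupta; Mbeki beats Quinn. There is no Condorcet loser.

none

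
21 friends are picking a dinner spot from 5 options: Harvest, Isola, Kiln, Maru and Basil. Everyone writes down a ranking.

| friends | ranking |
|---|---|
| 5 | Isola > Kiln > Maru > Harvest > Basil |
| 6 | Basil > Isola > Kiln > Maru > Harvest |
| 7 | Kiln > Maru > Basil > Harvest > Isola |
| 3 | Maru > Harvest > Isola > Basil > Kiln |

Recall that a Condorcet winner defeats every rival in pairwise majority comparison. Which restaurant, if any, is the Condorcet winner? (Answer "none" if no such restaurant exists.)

Pairwise majorities:
Harvest vs Isola: 10 to 11, Isola.
Harvest vs Kiln: 3 to 18, Kiln.
Harvest vs Maru: Harvest preferred on 0 ballots; Maru wins 21–0.
Harvest vs Basil: Harvest preferred on 5+3 = 8 ballots; Basil wins 13–8.
Isola vs Kiln: 5+6+3 = 14 for Isola, 7 for Kiln — Isola by 14–7.
Isola vs Maru: 11 to 10, Isola.
Isola vs Basil: Isola preferred on 5+3 = 8 ballots; Basil wins 13–8.
Kiln vs Maru: 18 to 3, Kiln.
Kiln vs Basil: 12 to 9, Kiln.
Maru vs Basil: Maru preferred on 5+7+3 = 15 ballots; Maru wins 15–6.
No restaurant is unbeaten: Harvest loses to Isola; Isola loses to Basil; Kiln loses to Isola; Maru loses to Isola; Basil loses to Kiln. In particular Isola beats Kiln beats Basil beats Isola is a majority cycle — no Condorcet winner exists.

none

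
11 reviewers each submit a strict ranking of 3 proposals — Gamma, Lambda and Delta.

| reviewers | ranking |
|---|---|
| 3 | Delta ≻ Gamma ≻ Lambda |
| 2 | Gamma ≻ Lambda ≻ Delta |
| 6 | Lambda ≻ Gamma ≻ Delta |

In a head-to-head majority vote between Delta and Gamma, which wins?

Ballots ranking Delta above Gamma: 3.
Ballots ranking Gamma above Delta: 11 − 3 = 8.
Gamma wins the head-to-head 8–3.

Gamma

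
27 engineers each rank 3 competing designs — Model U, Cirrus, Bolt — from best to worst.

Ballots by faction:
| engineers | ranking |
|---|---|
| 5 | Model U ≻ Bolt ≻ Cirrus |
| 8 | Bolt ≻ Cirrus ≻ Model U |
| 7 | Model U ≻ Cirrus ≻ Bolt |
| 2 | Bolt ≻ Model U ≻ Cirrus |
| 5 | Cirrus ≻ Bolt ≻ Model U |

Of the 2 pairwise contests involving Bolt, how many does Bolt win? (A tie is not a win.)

Bolt against each rival (27 engineers):
Bolt–Model U: Bolt 15–12.
Bolt vs Cirrus: Bolt is ranked higher on 5+8+2 = 15 ballots, Cirrus on 12. Bolt wins 15–12.
Bolt beats Model U, Cirrus — 2 pairwise wins.

2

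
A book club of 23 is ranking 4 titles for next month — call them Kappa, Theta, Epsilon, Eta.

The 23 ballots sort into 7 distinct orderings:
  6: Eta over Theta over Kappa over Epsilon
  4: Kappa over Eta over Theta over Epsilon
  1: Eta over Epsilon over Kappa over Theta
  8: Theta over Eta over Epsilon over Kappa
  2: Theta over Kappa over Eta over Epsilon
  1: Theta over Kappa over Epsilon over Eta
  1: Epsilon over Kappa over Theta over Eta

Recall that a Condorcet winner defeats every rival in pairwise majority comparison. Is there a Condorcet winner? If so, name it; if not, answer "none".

Head-to-head results (23 members):
Kappa vs Theta: Theta, 17–6.
Kappa vs Epsilon: Kappa, 13–10.
Kappa–Eta: Eta 15–8.
Theta–Epsilon: Theta 21–2.
Theta vs Eta: Theta wins 12–11.
Epsilon vs Eta: Eta wins 21–2.
Theta beats each of Kappa, Epsilon, Eta — Theta is the Condorcet winner.

Theta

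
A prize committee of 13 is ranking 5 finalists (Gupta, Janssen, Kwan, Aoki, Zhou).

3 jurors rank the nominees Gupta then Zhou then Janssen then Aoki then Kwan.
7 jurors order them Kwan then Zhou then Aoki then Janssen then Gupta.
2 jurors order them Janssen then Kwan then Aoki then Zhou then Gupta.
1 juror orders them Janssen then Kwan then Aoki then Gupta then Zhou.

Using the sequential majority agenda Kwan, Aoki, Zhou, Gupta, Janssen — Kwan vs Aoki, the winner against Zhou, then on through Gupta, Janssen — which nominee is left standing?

Round 1: Kwan vs Aoki — 10–3, Kwan advances.
Round 2: Kwan vs Zhou — 10–3, Kwan advances.
Round 3: Kwan vs Gupta — 10–3, Kwan advances.
Round 4: Kwan vs Janssen — 7–6, Kwan advances.
Kwan survives the agenda.

Kwan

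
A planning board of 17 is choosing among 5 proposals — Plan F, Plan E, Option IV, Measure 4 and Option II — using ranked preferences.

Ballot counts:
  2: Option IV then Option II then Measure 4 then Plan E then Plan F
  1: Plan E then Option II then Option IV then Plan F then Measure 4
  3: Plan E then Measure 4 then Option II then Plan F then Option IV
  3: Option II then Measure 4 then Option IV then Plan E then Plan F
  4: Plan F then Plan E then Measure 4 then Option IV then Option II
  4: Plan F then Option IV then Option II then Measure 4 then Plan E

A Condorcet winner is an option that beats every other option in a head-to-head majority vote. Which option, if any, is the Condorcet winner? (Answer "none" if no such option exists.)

Head-to-head results (17 council members):
Plan F–Plan E: Plan E 9–8.
Plan F vs Option IV: 3+4+4 = 11 for Plan F, 6 for Option IV — Plan F by 11–6.
Plan F vs Measure 4: Plan F wins 9–8.
Plan F vs Option II: Plan F preferred on 4+4 = 8 ballots; Option II wins 9–8.
Plan E vs Option IV: Option IV wins 9–8.
Plan E vs Measure 4: Measure 4, 9–8.
Plan E vs Option II: Option II, 9–8.
Option IV–Measure 4: Measure 4 10–7.
Option IV–Option II: Option IV 10–7.
Measure 4 vs Option II: 7 to 10, Option II.
No option is unbeaten: Plan F loses to Plan E; Plan E loses to Option IV; Option IV loses to Plan F; Measure 4 loses to Plan F; Option II loses to Option IV. In particular Plan F beats Option IV beats Plan E beats Plan F is a majority cycle — no Condorcet winner exists.

none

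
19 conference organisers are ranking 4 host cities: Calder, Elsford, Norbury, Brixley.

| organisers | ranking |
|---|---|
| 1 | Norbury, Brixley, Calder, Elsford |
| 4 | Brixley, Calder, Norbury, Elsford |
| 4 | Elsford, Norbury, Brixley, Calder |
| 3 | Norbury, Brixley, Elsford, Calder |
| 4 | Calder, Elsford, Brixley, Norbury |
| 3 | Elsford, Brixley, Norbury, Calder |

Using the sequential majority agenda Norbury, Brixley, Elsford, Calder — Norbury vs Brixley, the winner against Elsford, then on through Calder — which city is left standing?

Elsford

Round 1: Norbury vs Brixley — 8–11, Brixley advances.
Round 2: Brixley vs Elsford — 8–11, Elsford advances.
Round 3: Elsford vs Calder — 10–9, Elsford advances.
The agenda winner is Elsford.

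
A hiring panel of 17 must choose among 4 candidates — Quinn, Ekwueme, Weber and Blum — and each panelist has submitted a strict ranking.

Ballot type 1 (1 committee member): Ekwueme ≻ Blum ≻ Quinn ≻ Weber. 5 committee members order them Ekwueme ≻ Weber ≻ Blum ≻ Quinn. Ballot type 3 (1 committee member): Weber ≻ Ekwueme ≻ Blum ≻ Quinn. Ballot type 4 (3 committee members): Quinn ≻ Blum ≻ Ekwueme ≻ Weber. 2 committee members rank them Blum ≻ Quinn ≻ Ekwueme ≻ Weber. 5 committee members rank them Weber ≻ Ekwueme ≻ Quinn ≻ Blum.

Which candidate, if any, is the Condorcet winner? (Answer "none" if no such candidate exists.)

Ekwueme

Pairwise majorities:
Quinn vs Ekwueme: Ekwueme, 12–5.
Quinn–Weber: Weber 11–6.
Quinn vs Blum: 8 to 9, Blum.
Ekwueme vs Weber: Ekwueme wins 11–6.
Ekwueme vs Blum: 1+5+1+5 = 12 for Ekwueme, 5 for Blum — Ekwueme by 12–5.
Weber–Blum: Weber 11–6.
Ekwueme defeats every rival head-to-head and is the Condorcet winner.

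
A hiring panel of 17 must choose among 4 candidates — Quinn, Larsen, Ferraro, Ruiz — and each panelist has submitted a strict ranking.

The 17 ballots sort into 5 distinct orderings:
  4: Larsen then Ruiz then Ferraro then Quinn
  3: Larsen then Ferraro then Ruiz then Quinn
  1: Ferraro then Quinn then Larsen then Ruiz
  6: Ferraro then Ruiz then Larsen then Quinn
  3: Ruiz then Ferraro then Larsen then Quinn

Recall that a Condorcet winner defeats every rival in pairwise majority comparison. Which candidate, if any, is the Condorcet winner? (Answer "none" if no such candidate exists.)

Ferraro

Check each pair by majority over 17 ballots:
Quinn–Larsen: Larsen 16–1.
Quinn vs Ferraro: Ferraro, 17–0.
Quinn vs Ruiz: Ruiz wins 16–1.
Larsen vs Ferraro: Larsen is ranked higher on 4+3 = 7 ballots, Ferraro on 10. Ferraro wins 10–7.
Larsen vs Ruiz: 4+3+1 = 8 for Larsen, 9 for Ruiz — Ruiz by 9–8.
Ferraro vs Ruiz: 10 to 7, Ferraro.
Ferraro defeats every rival head-to-head and is the Condorcet winner.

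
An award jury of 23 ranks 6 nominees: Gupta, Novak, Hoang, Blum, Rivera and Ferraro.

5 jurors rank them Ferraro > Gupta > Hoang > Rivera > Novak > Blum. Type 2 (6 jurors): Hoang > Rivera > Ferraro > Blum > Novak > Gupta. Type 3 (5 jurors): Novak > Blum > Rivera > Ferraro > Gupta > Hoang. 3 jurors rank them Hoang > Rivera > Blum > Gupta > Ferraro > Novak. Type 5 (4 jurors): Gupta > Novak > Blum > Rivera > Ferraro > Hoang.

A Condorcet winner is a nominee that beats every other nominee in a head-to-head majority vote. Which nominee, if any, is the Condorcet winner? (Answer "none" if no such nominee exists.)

Head-to-head results (23 jurors):
Gupta–Novak: Gupta 12–11.
Gupta–Hoang: Gupta 14–9.
Gupta vs Blum: Blum wins 14–9.
Gupta vs Rivera: Rivera wins 14–9.
Gupta vs Ferraro: Ferraro, 16–7.
Novak–Hoang: Hoang 14–9.
Novak vs Blum: Novak, 14–9.
Novak vs Rivera: Rivera wins 14–9.
Novak vs Ferraro: Ferraro wins 14–9.
Hoang vs Blum: Hoang wins 14–9.
Hoang vs Rivera: Hoang wins 14–9.
Hoang vs Ferraro: Ferraro, 14–9.
Blum vs Rivera: Rivera, 14–9.
Blum vs Ferraro: Blum wins 12–11.
Rivera vs Ferraro: Rivera, 18–5.
Every nominee loses at least once (Gupta loses to Blum; Novak loses to Gupta; Hoang loses to Gupta; Blum loses to Novak; Rivera loses to Hoang; Ferraro loses to Blum). The majority relation contains the cycle Gupta beats Novak beats Blum beats Gupta, so there is no Condorcet winner.

none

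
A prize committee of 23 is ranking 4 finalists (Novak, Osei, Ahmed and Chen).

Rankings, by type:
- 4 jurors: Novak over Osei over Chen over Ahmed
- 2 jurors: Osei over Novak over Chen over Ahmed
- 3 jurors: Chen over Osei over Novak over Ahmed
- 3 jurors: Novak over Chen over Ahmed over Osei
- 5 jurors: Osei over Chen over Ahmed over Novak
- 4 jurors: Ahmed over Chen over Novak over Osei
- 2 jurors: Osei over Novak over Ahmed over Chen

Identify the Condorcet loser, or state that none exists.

Head-to-head results (23 jurors):
Novak vs Osei: Novak is ranked higher on 4+3+4 = 11 ballots, Osei on 12. Osei wins 12–11.
Novak vs Ahmed: Novak, 14–9.
Novak vs Chen: Chen wins 12–11.
Osei vs Ahmed: 4+2+3+5+2 = 16 for Osei, 7 for Ahmed — Osei by 16–7.
Osei vs Chen: 13 to 10, Osei.
Ahmed vs Chen: Chen, 17–6.
Ahmed is beaten in every head-to-head and is the Condorcet loser.

Ahmed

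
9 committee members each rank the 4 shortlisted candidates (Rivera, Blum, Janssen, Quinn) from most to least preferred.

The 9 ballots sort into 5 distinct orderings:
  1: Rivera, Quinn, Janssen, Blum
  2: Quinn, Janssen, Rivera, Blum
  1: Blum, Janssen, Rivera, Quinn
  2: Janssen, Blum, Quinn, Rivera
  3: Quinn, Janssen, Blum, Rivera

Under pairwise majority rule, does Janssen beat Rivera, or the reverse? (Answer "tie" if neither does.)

Janssen

Ballots ranking Janssen above Rivera: 2 + 1 + 2 + 3 = 8.
Ballots ranking Rivera above Janssen: 9 − 8 = 1.
Janssen wins the head-to-head 8–1.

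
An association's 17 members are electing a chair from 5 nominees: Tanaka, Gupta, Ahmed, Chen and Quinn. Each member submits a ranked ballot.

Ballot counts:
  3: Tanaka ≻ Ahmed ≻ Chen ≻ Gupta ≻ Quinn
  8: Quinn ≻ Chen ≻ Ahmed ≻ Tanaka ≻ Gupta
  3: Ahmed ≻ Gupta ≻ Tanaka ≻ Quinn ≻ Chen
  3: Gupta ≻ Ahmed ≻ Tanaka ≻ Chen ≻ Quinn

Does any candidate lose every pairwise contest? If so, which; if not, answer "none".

none

Head-to-head results (17 voters):
Tanaka–Gupta: Tanaka 11–6.
Tanaka vs Ahmed: 3 to 14, Ahmed.
Tanaka vs Chen: Tanaka wins 9–8.
Tanaka vs Quinn: Tanaka wins 9–8.
Gupta–Ahmed: Ahmed 14–3.
Gupta–Chen: Chen 11–6.
Gupta vs Quinn: 9 to 8, Gupta.
Ahmed–Chen: Ahmed 9–8.
Ahmed vs Quinn: Ahmed is ranked higher on 3+3+3 = 9 ballots, Quinn on 8. Ahmed wins 9–8.
Chen vs Quinn: Quinn, 11–6.
Every candidate wins at least one matchup (Tanaka beats Gupta; Gupta beats Quinn; Ahmed beats Tanaka; Chen beats Gupta; Quinn beats Chen), so there is no Condorcet loser.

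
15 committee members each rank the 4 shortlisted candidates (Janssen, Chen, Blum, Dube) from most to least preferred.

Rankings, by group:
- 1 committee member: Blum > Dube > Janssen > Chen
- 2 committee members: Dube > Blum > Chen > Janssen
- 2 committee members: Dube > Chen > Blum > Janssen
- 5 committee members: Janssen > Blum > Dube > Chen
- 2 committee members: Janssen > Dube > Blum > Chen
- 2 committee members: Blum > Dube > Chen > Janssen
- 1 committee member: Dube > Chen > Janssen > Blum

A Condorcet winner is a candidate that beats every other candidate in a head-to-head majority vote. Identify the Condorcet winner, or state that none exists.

Head-to-head results (15 committee members):
Janssen vs Chen: Janssen wins 8–7.
Janssen vs Blum: Janssen wins 8–7.
Janssen vs Dube: Janssen preferred on 5+2 = 7 ballots; Dube wins 8–7.
Chen vs Blum: 3 to 12, Blum.
Chen vs Dube: Chen preferred on 0 ballots; Dube wins 15–0.
Blum vs Dube: 8 to 7, Blum.
No candidate is unbeaten: Janssen loses to Dube; Chen loses to Janssen; Blum loses to Janssen; Dube loses to Blum. In particular Janssen beats Blum beats Dube beats Janssen is a majority cycle — no Condorcet winner exists.

none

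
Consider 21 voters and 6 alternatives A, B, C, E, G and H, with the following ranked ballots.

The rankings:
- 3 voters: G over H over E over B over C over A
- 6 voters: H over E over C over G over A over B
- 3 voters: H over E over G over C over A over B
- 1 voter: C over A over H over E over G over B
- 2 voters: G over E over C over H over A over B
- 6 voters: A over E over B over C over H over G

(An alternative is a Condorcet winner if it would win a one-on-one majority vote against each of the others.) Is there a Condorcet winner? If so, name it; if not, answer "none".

Pairwise majorities:
A vs B: 6+3+1+2+6 = 18 for A, 3 for B — A by 18–3.
A vs C: A preferred on 6 ballots; C wins 15–6.
A vs E: A preferred on 1+6 = 7 ballots; E wins 14–7.
A vs G: G wins 14–7.
A vs H: A is ranked higher on 1+6 = 7 ballots, H on 14. H wins 14–7.
B vs C: B is ranked higher on 3+6 = 9 ballots, C on 12. C wins 12–9.
B vs E: 0 to 21, E.
B vs G: B preferred on 6 ballots; G wins 15–6.
B vs H: 6 for B, 15 for H — H by 15–6.
C vs E: E, 20–1.
C vs G: C, 13–8.
C–H: H 12–9.
E–G: E 16–5.
E–H: H 13–8.
G vs H: 5 to 16, H.
H wins every pairwise contest, so H is the Condorcet winner.

H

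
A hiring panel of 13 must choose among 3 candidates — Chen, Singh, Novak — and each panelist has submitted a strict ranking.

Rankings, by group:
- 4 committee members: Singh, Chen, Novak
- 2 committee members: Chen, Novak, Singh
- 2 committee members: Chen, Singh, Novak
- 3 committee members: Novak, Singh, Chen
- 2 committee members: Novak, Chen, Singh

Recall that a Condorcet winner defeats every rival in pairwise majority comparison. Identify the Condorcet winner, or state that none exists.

Check each pair by majority over 13 ballots:
Chen–Singh: Singh 7–6.
Chen vs Novak: Chen wins 8–5.
Singh–Novak: Novak 7–6.
Every candidate loses at least once (Chen loses to Singh; Singh loses to Novak; Novak loses to Chen). The majority relation contains the cycle Chen → Novak → Singh → Chen, so there is no Condorcet winner.

none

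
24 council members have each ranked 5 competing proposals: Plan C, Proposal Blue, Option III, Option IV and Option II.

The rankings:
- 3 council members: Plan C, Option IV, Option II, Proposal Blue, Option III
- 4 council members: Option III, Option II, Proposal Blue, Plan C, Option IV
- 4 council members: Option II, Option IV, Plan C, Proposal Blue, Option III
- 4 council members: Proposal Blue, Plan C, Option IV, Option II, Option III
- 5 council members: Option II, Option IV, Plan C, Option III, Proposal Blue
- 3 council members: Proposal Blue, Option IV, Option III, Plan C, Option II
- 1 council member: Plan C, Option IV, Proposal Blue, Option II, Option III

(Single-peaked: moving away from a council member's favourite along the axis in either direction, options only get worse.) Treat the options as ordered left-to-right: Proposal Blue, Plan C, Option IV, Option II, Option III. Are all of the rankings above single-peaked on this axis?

Axis positions: Proposal Blue=1, Plan C=2, Option IV=3, Option II=4, Option III=5.
Cluster 1 (peak Plan C at position 2): ranking walks positions 2-3-4-1-5, expanding outward from the peak — single-peaked.
Cluster 2: ranking walks positions 5-4-1-2-3; Proposal Blue is ranked above Option IV even though Option IV lies between Proposal Blue and the peak Option III on the axis — preferences dip and rise again. Not single-peaked.
Cluster 3 (peak Option II at position 4): ranking walks positions 4-3-2-1-5, expanding outward from the peak — single-peaked.
Cluster 4 (peak Proposal Blue at position 1): ranking walks positions 1-2-3-4-5, expanding outward from the peak — single-peaked.
Cluster 5 (peak Option II at position 4): ranking walks positions 4-3-2-5-1, expanding outward from the peak — single-peaked.
Cluster 6: ranking walks positions 1-3-5-2-4; Option IV is ranked above Plan C even though Plan C lies between Option IV and the peak Proposal Blue on the axis — preferences dip and rise again. Not single-peaked.
Cluster 7 (peak Plan C at position 2): ranking walks positions 2-3-1-4-5, expanding outward from the peak — single-peaked.
Cluster 2 violates single-peakedness, so the profile is not single-peaked on this axis.

no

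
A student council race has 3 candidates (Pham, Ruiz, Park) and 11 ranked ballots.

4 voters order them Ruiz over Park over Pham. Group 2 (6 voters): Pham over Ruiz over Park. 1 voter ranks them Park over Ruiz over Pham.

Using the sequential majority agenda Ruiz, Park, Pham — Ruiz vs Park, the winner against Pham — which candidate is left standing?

Round 1: Ruiz vs Park — 10–1, Ruiz advances.
Round 2: Ruiz vs Pham — 5–6, Pham advances.
Pham survives the agenda.

Pham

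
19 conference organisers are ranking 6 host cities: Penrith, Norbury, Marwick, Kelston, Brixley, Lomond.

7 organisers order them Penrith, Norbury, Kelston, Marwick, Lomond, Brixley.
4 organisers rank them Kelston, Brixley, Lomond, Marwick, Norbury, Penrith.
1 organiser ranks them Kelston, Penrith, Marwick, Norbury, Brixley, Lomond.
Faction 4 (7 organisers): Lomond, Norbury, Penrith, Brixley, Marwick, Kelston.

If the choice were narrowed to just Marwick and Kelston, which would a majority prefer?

Ballots ranking Marwick above Kelston: 7.
Ballots ranking Kelston above Marwick: 19 − 7 = 12.
Kelston wins the head-to-head 12–7.

Kelston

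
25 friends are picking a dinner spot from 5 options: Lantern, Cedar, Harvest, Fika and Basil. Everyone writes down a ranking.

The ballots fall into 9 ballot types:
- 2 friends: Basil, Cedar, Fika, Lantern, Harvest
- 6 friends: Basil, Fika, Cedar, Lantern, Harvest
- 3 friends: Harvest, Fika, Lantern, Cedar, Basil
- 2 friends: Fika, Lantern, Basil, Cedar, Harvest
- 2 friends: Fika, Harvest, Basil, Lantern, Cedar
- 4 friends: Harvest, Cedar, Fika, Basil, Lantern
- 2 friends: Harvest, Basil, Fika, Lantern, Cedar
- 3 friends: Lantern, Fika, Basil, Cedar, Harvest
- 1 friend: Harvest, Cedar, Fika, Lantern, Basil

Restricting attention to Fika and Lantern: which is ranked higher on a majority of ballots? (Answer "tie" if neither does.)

Ballots ranking Fika above Lantern: 2 + 6 + 3 + 2 + 2 + 4 + 2 + 1 = 22.
Ballots ranking Lantern above Fika: 25 − 22 = 3.
Fika wins the head-to-head 22–3.

Fika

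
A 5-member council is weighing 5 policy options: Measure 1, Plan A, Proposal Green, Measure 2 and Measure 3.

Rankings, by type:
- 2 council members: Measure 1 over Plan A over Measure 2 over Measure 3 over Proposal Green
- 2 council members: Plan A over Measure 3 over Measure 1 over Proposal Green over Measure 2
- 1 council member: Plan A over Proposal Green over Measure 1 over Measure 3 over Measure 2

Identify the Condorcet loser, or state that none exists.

Head-to-head results (5 council members):
Measure 1 vs Plan A: Plan A wins 3–2.
Measure 1 vs Proposal Green: 4 to 1, Measure 1.
Measure 1 vs Measure 2: 2+2+1 = 5 for Measure 1, 0 for Measure 2 — Measure 1 by 5–0.
Measure 1 vs Measure 3: Measure 1, 3–2.
Plan A vs Proposal Green: Plan A is ranked higher on 2+2+1 = 5 ballots, Proposal Green on 0. Plan A wins 5–0.
Plan A–Measure 2: Plan A 5–0.
Plan A–Measure 3: Plan A 5–0.
Proposal Green vs Measure 2: Proposal Green preferred on 2+1 = 3 ballots; Proposal Green wins 3–2.
Proposal Green vs Measure 3: Proposal Green is ranked higher on 1 ballot, Measure 3 on 4. Measure 3 wins 4–1.
Measure 2 vs Measure 3: Measure 3, 3–2.
Only Measure 2 has no wins; Measure 2 is the Condorcet loser.

Measure 2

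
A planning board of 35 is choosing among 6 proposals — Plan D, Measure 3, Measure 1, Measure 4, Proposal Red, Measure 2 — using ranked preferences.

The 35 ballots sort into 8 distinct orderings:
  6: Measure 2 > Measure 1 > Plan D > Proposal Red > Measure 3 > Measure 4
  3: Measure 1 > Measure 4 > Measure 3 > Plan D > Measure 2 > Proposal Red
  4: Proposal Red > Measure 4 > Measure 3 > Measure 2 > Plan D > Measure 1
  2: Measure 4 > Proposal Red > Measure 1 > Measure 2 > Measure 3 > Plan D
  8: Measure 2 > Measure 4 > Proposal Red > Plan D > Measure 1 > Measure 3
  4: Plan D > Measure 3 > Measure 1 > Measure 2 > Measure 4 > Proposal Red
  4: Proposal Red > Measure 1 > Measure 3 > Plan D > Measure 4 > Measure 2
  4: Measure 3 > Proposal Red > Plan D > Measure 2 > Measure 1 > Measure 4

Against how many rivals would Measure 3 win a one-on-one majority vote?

2

Measure 3 against each rival (35 council members):
Measure 3 vs Plan D: 3+4+2+4+4 = 17 for Measure 3, 18 for Plan D — Plan D by 18–17.
Measure 3 vs Measure 1: Measure 3 preferred on 4+4+4 = 12 ballots; Measure 1 wins 23–12.
Measure 3 vs Measure 4: Measure 3 preferred on 6+4+4+4 = 18 ballots; Measure 3 wins 18–17.
Measure 3 vs Proposal Red: Measure 3 preferred on 3+4+4 = 11 ballots; Proposal Red wins 24–11.
Measure 3 vs Measure 2: Measure 3 wins 19–16.
Measure 3 beats Measure 4, Measure 2; loses to Plan D, Measure 1, Proposal Red — 2 pairwise wins.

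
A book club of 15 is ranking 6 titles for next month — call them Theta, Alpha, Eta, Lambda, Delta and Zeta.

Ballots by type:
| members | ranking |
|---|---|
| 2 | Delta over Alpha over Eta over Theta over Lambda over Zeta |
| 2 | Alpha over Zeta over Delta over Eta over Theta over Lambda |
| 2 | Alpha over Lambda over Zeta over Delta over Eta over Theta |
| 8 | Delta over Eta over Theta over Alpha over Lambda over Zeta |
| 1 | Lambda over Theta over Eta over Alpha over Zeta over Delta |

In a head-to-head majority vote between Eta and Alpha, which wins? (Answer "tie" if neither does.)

Ballots ranking Eta above Alpha: 8 + 1 = 9.
Ballots ranking Alpha above Eta: 15 − 9 = 6.
Eta wins the head-to-head 9–6.

Eta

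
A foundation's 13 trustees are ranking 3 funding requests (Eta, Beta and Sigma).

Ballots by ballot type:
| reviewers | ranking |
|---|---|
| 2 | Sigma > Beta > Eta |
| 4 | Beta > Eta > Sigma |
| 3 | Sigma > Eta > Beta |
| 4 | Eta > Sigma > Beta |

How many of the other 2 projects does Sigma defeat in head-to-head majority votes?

Sigma against each rival (13 reviewers):
Sigma vs Eta: Eta, 8–5.
Sigma vs Beta: Sigma wins 9–4.
Sigma beats Beta; loses to Eta — 1 pairwise win.

1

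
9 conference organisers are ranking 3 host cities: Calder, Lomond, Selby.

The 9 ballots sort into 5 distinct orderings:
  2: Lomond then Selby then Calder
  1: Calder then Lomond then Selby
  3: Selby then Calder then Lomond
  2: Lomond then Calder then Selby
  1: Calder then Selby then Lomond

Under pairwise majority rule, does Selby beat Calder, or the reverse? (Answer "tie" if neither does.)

Ballots ranking Selby above Calder: 2 + 3 = 5.
Ballots ranking Calder above Selby: 9 − 5 = 4.
Selby wins the head-to-head 5–4.

Selby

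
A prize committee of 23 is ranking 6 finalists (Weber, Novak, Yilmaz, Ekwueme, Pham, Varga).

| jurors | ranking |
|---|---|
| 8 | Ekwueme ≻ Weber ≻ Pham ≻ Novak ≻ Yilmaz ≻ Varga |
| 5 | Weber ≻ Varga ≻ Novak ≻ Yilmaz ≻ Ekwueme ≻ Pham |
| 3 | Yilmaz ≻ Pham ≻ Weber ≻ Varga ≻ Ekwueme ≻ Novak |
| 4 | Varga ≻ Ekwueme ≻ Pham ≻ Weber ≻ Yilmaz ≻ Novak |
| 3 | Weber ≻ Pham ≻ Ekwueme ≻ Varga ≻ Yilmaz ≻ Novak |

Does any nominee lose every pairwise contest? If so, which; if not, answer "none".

Pairwise majorities:
Weber vs Novak: Weber wins 23–0.
Weber vs Yilmaz: Weber, 20–3.
Weber vs Ekwueme: Ekwueme wins 12–11.
Weber–Pham: Weber 16–7.
Weber vs Varga: Weber is ranked higher on 8+5+3+3 = 19 ballots, Varga on 4. Weber wins 19–4.
Novak vs Yilmaz: 8+5 = 13 for Novak, 10 for Yilmaz — Novak by 13–10.
Novak vs Ekwueme: Ekwueme, 18–5.
Novak vs Pham: 5 to 18, Pham.
Novak vs Varga: Varga, 15–8.
Yilmaz vs Ekwueme: Ekwueme, 15–8.
Yilmaz vs Pham: Pham, 15–8.
Yilmaz–Varga: Varga 12–11.
Ekwueme vs Pham: Ekwueme wins 17–6.
Ekwueme–Varga: Varga 12–11.
Pham vs Varga: Pham wins 14–9.
Yilmaz is beaten in every head-to-head and is the Condorcet loser.

Yilmaz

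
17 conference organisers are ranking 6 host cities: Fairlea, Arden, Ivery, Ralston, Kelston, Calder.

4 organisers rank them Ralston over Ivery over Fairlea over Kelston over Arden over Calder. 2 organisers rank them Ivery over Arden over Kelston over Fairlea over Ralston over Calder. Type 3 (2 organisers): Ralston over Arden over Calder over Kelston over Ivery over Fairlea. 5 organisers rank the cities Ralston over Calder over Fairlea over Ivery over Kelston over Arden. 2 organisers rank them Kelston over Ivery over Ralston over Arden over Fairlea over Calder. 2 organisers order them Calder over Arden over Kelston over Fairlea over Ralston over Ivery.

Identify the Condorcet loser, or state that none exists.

none

Pairwise majorities:
Fairlea vs Arden: Fairlea preferred on 4+5 = 9 ballots; Fairlea wins 9–8.
Fairlea vs Ivery: Fairlea preferred on 5+2 = 7 ballots; Ivery wins 10–7.
Fairlea vs Ralston: Ralston, 13–4.
Fairlea vs Kelston: 9 to 8, Fairlea.
Fairlea vs Calder: Fairlea is ranked higher on 4+2+2 = 8 ballots, Calder on 9. Calder wins 9–8.
Arden vs Ivery: Ivery, 13–4.
Arden vs Ralston: Arden preferred on 2+2 = 4 ballots; Ralston wins 13–4.
Arden vs Kelston: Arden is ranked higher on 2+2+2 = 6 ballots, Kelston on 11. Kelston wins 11–6.
Arden–Calder: Arden 10–7.
Ivery vs Ralston: Ivery preferred on 2+2 = 4 ballots; Ralston wins 13–4.
Ivery vs Kelston: Ivery wins 11–6.
Ivery vs Calder: Ivery is ranked higher on 4+2+2 = 8 ballots, Calder on 9. Calder wins 9–8.
Ralston vs Kelston: Ralston is ranked higher on 4+2+5 = 11 ballots, Kelston on 6. Ralston wins 11–6.
Ralston vs Calder: Ralston wins 15–2.
Kelston vs Calder: Kelston is ranked higher on 4+2+2 = 8 ballots, Calder on 9. Calder wins 9–8.
Each city has at least one pairwise win (Fairlea beats Arden; Arden beats Calder; Ivery beats Fairlea; Ralston beats Fairlea; Kelston beats Arden; Calder beats Fairlea) — no Condorcet loser.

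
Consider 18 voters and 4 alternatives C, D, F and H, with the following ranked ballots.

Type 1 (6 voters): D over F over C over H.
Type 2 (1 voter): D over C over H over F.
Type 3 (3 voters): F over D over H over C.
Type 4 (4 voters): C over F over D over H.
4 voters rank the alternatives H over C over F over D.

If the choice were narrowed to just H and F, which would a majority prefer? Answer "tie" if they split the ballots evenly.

Ballots ranking H above F: 1 + 4 = 5.
Ballots ranking F above H: 18 − 5 = 13.
F wins the head-to-head 13–5.

F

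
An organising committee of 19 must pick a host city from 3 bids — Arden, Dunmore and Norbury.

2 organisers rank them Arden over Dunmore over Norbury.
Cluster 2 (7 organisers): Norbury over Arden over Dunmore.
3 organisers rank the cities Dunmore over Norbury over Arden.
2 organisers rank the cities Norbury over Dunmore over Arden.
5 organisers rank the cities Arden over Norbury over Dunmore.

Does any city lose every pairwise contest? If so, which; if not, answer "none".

Pairwise majorities:
Arden–Dunmore: Arden 14–5.
Arden vs Norbury: 7 to 12, Norbury.
Dunmore vs Norbury: Dunmore preferred on 2+3 = 5 ballots; Norbury wins 14–5.
Only Dunmore has no wins; Dunmore is the Condorcet loser.

Dunmore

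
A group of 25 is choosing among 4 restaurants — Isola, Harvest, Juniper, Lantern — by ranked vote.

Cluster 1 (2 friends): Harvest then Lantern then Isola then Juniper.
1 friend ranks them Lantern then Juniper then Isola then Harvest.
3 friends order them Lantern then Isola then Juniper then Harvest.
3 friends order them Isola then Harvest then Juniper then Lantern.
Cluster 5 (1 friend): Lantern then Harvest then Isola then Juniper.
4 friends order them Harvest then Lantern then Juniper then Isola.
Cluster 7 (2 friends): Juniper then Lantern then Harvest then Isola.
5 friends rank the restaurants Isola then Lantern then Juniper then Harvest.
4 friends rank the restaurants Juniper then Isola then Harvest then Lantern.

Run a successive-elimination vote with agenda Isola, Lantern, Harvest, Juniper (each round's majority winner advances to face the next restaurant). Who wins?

Round 1: Isola vs Lantern — 12–13, Lantern advances.
Round 2: Lantern vs Harvest — 12–13, Harvest advances.
Round 3: Harvest vs Juniper — 10–15, Juniper advances.
Juniper survives the agenda.

Juniper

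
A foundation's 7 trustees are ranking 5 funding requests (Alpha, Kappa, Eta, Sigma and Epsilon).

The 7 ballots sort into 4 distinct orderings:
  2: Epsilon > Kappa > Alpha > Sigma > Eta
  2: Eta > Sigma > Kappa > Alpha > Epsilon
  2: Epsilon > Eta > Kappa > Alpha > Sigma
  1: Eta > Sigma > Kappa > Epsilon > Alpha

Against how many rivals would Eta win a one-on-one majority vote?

Eta against each rival (7 reviewers):
Eta vs Alpha: Eta, 5–2.
Eta vs Kappa: Eta wins 5–2.
Eta vs Sigma: Eta is ranked higher on 2+2+1 = 5 ballots, Sigma on 2. Eta wins 5–2.
Eta–Epsilon: Epsilon 4–3.
Eta beats Alpha, Kappa, Sigma; loses to Epsilon — 3 pairwise wins.

3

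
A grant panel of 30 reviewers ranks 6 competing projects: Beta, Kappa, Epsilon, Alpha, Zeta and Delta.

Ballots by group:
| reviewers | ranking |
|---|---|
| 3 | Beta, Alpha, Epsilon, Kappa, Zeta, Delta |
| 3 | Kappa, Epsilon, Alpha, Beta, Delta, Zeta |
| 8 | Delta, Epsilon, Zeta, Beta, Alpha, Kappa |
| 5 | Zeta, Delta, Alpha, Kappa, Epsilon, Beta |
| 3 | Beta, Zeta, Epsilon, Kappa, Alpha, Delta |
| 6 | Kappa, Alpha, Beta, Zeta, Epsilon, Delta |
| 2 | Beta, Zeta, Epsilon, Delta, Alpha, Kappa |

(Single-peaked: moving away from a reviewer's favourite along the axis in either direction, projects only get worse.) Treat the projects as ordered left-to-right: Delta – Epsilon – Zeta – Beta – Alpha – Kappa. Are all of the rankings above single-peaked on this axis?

no

Axis positions: Delta=1, Epsilon=2, Zeta=3, Beta=4, Alpha=5, Kappa=6.
Group 1: ranking walks positions 4-5-2-6-3-1; Epsilon is ranked above Zeta even though Zeta lies between Epsilon and the peak Beta on the axis — preferences dip and rise again. Not single-peaked.
Group 2: ranking walks positions 6-2-5-4-1-3; Epsilon is ranked above Alpha even though Alpha lies between Epsilon and the peak Kappa on the axis — preferences dip and rise again. Not single-peaked.
Group 3 (peak Delta at position 1): ranking walks positions 1-2-3-4-5-6, expanding outward from the peak — single-peaked.
Group 4: ranking walks positions 3-1-5-6-2-4; Delta is ranked above Epsilon even though Epsilon lies between Delta and the peak Zeta on the axis — preferences dip and rise again. Not single-peaked.
Group 5: ranking walks positions 4-3-2-6-5-1; Kappa is ranked above Alpha even though Alpha lies between Kappa and the peak Beta on the axis — preferences dip and rise again. Not single-peaked.
Group 6 (peak Kappa at position 6): ranking walks positions 6-5-4-3-2-1, expanding outward from the peak — single-peaked.
Group 7 (peak Beta at position 4): ranking walks positions 4-3-2-1-5-6, expanding outward from the peak — single-peaked.
Group 1 violates single-peakedness, so the profile is not single-peaked on this axis.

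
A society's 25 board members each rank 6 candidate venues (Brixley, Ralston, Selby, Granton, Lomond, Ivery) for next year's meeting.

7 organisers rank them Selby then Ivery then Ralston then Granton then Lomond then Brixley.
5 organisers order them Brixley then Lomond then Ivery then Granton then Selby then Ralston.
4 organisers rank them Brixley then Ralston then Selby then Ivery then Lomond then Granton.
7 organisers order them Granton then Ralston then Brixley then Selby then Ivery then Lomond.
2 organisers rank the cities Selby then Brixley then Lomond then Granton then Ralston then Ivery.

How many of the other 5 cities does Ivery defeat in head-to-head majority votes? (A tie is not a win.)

2

Ivery against each rival (25 organisers):
Ivery–Brixley: Brixley 18–7.
Ivery vs Ralston: Ivery is ranked higher on 7+5 = 12 ballots, Ralston on 13. Ralston wins 13–12.
Ivery vs Selby: Selby wins 20–5.
Ivery–Granton: Ivery 16–9.
Ivery vs Lomond: Ivery preferred on 7+4+7 = 18 ballots; Ivery wins 18–7.
Ivery beats Granton, Lomond; loses to Brixley, Ralston, Selby — 2 pairwise wins.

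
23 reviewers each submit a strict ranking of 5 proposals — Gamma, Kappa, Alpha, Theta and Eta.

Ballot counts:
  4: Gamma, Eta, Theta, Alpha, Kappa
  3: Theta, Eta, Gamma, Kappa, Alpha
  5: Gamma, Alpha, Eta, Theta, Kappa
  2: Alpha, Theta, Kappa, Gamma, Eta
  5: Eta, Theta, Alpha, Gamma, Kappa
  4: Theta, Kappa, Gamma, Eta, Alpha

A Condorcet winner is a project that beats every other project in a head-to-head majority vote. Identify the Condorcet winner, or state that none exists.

Head-to-head results (23 reviewers):
Gamma vs Kappa: 17 to 6, Gamma.
Gamma vs Alpha: Gamma is ranked higher on 4+3+5+4 = 16 ballots, Alpha on 7. Gamma wins 16–7.
Gamma–Theta: Theta 14–9.
Gamma–Eta: Gamma 15–8.
Kappa vs Alpha: 3+4 = 7 for Kappa, 16 for Alpha — Alpha by 16–7.
Kappa vs Theta: Theta wins 23–0.
Kappa vs Eta: Eta wins 17–6.
Alpha vs Theta: Theta, 16–7.
Alpha vs Eta: Eta wins 16–7.
Theta vs Eta: 9 to 14, Eta.
No project is unbeaten: Gamma loses to Theta; Kappa loses to Gamma; Alpha loses to Gamma; Theta loses to Eta; Eta loses to Gamma. In particular Gamma beats Eta beats Theta beats Gamma is a majority cycle — no Condorcet winner exists.

none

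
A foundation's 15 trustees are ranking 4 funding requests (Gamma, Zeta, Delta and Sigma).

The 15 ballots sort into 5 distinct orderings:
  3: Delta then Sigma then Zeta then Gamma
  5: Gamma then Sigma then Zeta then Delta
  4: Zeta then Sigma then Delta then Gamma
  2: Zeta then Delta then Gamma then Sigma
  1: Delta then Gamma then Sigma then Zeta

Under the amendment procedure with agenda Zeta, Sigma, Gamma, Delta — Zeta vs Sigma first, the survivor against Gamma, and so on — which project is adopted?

Round 1: Zeta vs Sigma — 6–9, Sigma advances.
Round 2: Sigma vs Gamma — 7–8, Gamma advances.
Round 3: Gamma vs Delta — 5–10, Delta advances.
The agenda winner is Delta.

Delta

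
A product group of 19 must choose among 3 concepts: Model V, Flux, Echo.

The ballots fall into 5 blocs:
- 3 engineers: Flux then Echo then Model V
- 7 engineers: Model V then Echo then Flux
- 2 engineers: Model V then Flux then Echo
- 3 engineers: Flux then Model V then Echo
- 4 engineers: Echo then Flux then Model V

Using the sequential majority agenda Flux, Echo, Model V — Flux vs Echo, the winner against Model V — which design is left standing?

Model V

Round 1: Flux vs Echo — 8–11, Echo advances.
Round 2: Echo vs Model V — 7–12, Model V advances.
Model V survives the agenda.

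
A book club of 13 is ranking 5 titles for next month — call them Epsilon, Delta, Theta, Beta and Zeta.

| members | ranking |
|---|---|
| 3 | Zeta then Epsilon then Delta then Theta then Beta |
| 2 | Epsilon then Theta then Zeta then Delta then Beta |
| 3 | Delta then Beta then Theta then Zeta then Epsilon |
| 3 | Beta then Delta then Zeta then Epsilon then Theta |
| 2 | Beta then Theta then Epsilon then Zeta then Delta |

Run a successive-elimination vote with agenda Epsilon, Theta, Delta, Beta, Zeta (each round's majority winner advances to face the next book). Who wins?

Round 1: Epsilon vs Theta — 8–5, Epsilon advances.
Round 2: Epsilon vs Delta — 7–6, Epsilon advances.
Round 3: Epsilon vs Beta — 5–8, Beta advances.
Round 4: Beta vs Zeta — 8–5, Beta advances.
The agenda winner is Beta.

Beta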